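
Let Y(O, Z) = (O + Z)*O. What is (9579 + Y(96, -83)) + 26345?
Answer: 37172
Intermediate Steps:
Y(O, Z) = O*(O + Z)
(9579 + Y(96, -83)) + 26345 = (9579 + 96*(96 - 83)) + 26345 = (9579 + 96*13) + 26345 = (9579 + 1248) + 26345 = 10827 + 26345 = 37172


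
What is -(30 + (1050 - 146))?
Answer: -934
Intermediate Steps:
-(30 + (1050 - 146)) = -(30 + 904) = -1*934 = -934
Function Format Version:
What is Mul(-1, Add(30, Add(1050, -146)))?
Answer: -934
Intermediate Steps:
Mul(-1, Add(30, Add(1050, -146))) = Mul(-1, Add(30, 904)) = Mul(-1, 934) = -934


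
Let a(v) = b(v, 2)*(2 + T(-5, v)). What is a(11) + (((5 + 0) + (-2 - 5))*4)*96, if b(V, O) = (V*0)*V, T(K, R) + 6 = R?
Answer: -768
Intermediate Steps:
T(K, R) = -6 + R
b(V, O) = 0 (b(V, O) = 0*V = 0)
a(v) = 0 (a(v) = 0*(2 + (-6 + v)) = 0*(-4 + v) = 0)
a(11) + (((5 + 0) + (-2 - 5))*4)*96 = 0 + (((5 + 0) + (-2 - 5))*4)*96 = 0 + ((5 - 7)*4)*96 = 0 - 2*4*96 = 0 - 8*96 = 0 - 768 = -768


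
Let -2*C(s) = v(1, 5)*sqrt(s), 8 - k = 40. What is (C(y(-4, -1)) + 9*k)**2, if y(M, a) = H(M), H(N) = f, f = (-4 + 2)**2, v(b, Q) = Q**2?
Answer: 97969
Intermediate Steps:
k = -32 (k = 8 - 1*40 = 8 - 40 = -32)
f = 4 (f = (-2)**2 = 4)
H(N) = 4
y(M, a) = 4
C(s) = -25*sqrt(s)/2 (C(s) = -5**2*sqrt(s)/2 = -25*sqrt(s)/2)
(C(y(-4, -1)) + 9*k)**2 = (-25*sqrt(4)/2 + 9*(-32))**2 = (-25/2*2 - 288)**2 = (-25 - 288)**2 = (-313)**2 = 97969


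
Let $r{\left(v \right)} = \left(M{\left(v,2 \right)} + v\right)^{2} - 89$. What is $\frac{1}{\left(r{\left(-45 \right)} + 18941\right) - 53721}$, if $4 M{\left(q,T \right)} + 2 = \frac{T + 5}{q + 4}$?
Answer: $- \frac{26896}{882050663} \approx -3.0493 \cdot 10^{-5}$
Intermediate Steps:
$M{\left(q,T \right)} = - \frac{1}{2} + \frac{5 + T}{4 \left(4 + q\right)}$ ($M{\left(q,T \right)} = - \frac{1}{2} + \frac{\left(T + 5\right) \frac{1}{q + 4}}{4} = - \frac{1}{2} + \frac{\left(5 + T\right) \frac{1}{4 + q}}{4} = - \frac{1}{2} + \frac{\frac{1}{4 + q} \left(5 + T\right)}{4} = - \frac{1}{2} + \frac{5 + T}{4 \left(4 + q\right)}$)
$r{\left(v \right)} = -89 + \left(v + \frac{-1 - 2 v}{4 \left(4 + v\right)}\right)^{2}$ ($r{\left(v \right)} = \left(\frac{-3 + 2 - 2 v}{4 \left(4 + v\right)} + v\right)^{2} - 89 = \left(\frac{-1 - 2 v}{4 \left(4 + v\right)} + v\right)^{2} - 89 = \left(v + \frac{-1 - 2 v}{4 \left(4 + v\right)}\right)^{2} - 89 = -89 + \left(v + \frac{-1 - 2 v}{4 \left(4 + v\right)}\right)^{2}$)
$\frac{1}{\left(r{\left(-45 \right)} + 18941\right) - 53721} = \frac{1}{\left(\left(-89 + \frac{\left(-1 + 4 \left(-45\right)^{2} + 14 \left(-45\right)\right)^{2}}{16 \left(4 - 45\right)^{2}}\right) + 18941\right) - 53721} = \frac{1}{\left(\left(-89 + \frac{\left(-1 + 4 \cdot 2025 - 630\right)^{2}}{16 \cdot 1681}\right) + 18941\right) - 53721} = \frac{1}{\left(\left(-89 + \frac{1}{16} \cdot \frac{1}{1681} \left(-1 + 8100 - 630\right)^{2}\right) + 18941\right) - 53721} = \frac{1}{\left(\left(-89 + \frac{1}{16} \cdot \frac{1}{1681} \cdot 7469^{2}\right) + 18941\right) - 53721} = \frac{1}{\left(\left(-89 + \frac{1}{16} \cdot \frac{1}{1681} \cdot 55785961\right) + 18941\right) - 53721} = \frac{1}{\left(\left(-89 + \frac{55785961}{26896}\right) + 18941\right) - 53721} = \frac{1}{\left(\frac{53392217}{26896} + 18941\right) - 53721} = \frac{1}{\frac{562829353}{26896} - 53721} = \frac{1}{- \frac{882050663}{26896}} = - \frac{26896}{882050663}$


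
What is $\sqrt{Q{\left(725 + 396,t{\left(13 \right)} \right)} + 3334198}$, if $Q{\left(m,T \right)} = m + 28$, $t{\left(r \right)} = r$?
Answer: $\sqrt{3335347} \approx 1826.3$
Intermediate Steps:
$Q{\left(m,T \right)} = 28 + m$
$\sqrt{Q{\left(725 + 396,t{\left(13 \right)} \right)} + 3334198} = \sqrt{\left(28 + \left(725 + 396\right)\right) + 3334198} = \sqrt{\left(28 + 1121\right) + 3334198} = \sqrt{1149 + 3334198} = \sqrt{3335347}$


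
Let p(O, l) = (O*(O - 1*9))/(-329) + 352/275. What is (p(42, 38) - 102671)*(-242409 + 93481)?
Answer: 17966952564288/1175 ≈ 1.5291e+10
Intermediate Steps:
p(O, l) = 32/25 - O*(-9 + O)/329 (p(O, l) = (O*(O - 9))*(-1/329) + 352*(1/275) = (O*(-9 + O))*(-1/329) + 32/25 = -O*(-9 + O)/329 + 32/25 = 32/25 - O*(-9 + O)/329)
(p(42, 38) - 102671)*(-242409 + 93481) = ((32/25 - 1/329*42² + (9/329)*42) - 102671)*(-242409 + 93481) = ((32/25 - 1/329*1764 + 54/47) - 102671)*(-148928) = ((32/25 - 252/47 + 54/47) - 102671)*(-148928) = (-3446/1175 - 102671)*(-148928) = -120641871/1175*(-148928) = 17966952564288/1175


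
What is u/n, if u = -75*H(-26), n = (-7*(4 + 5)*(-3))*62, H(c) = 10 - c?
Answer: -50/217 ≈ -0.23041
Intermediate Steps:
n = 11718 (n = (-7*9*(-3))*62 = -63*(-3)*62 = 189*62 = 11718)
u = -2700 (u = -75*(10 - 1*(-26)) = -75*(10 + 26) = -75*36 = -2700)
u/n = -2700/11718 = -2700*1/11718 = -50/217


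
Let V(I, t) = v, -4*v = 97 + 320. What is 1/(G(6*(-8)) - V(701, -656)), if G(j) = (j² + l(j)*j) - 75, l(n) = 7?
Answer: 4/7989 ≈ 0.00050069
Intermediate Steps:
v = -417/4 (v = -(97 + 320)/4 = -¼*417 = -417/4 ≈ -104.25)
G(j) = -75 + j² + 7*j (G(j) = (j² + 7*j) - 75 = -75 + j² + 7*j)
V(I, t) = -417/4
1/(G(6*(-8)) - V(701, -656)) = 1/((-75 + (6*(-8))² + 7*(6*(-8))) - 1*(-417/4)) = 1/((-75 + (-48)² + 7*(-48)) + 417/4) = 1/((-75 + 2304 - 336) + 417/4) = 1/(1893 + 417/4) = 1/(7989/4) = 4/7989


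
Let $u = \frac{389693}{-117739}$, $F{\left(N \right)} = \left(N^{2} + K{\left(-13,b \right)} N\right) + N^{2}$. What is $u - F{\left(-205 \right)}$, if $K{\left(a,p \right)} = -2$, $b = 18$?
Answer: $- \frac{9944625633}{117739} \approx -84463.0$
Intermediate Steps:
$F{\left(N \right)} = - 2 N + 2 N^{2}$ ($F{\left(N \right)} = \left(N^{2} - 2 N\right) + N^{2} = - 2 N + 2 N^{2}$)
$u = - \frac{389693}{117739}$ ($u = 389693 \left(- \frac{1}{117739}\right) = - \frac{389693}{117739} \approx -3.3098$)
$u - F{\left(-205 \right)} = - \frac{389693}{117739} - 2 \left(-205\right) \left(-1 - 205\right) = - \frac{389693}{117739} - 2 \left(-205\right) \left(-206\right) = - \frac{389693}{117739} - 84460 = - \frac{9944625633}{117739}$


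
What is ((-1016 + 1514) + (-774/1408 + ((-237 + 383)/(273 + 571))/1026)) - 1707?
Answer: -92171391241/76203072 ≈ -1209.5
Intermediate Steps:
((-1016 + 1514) + (-774/1408 + ((-237 + 383)/(273 + 571))/1026)) - 1707 = (498 + (-774*1/1408 + (146/844)*(1/1026))) - 1707 = (498 + (-387/704 + (146*(1/844))*(1/1026))) - 1707 = (498 + (-387/704 + (73/422)*(1/1026))) - 1707 = (498 + (-387/704 + 73/432972)) - 1707 = (498 - 41877193/76203072) - 1707 = 37907252663/76203072 - 1707 = -92171391241/76203072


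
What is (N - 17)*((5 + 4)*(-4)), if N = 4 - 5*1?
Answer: 648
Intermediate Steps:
N = -1 (N = 4 - 5 = -1)
(N - 17)*((5 + 4)*(-4)) = (-1 - 17)*((5 + 4)*(-4)) = -162*(-4) = -18*(-36) = 648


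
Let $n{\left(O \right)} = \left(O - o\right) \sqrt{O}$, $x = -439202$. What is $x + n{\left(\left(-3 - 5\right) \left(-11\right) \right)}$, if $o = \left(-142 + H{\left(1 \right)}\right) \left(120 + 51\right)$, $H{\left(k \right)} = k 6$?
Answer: $-439202 + 46688 \sqrt{22} \approx -2.2022 \cdot 10^{5}$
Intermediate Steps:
$H{\left(k \right)} = 6 k$
$o = -23256$ ($o = \left(-142 + 6 \cdot 1\right) \left(120 + 51\right) = \left(-142 + 6\right) 171 = \left(-136\right) 171 = -23256$)
$n{\left(O \right)} = \sqrt{O} \left(23256 + O\right)$ ($n{\left(O \right)} = \left(O - -23256\right) \sqrt{O} = \left(O + 23256\right) \sqrt{O} = \left(23256 + O\right) \sqrt{O} = \sqrt{O} \left(23256 + O\right)$)
$x + n{\left(\left(-3 - 5\right) \left(-11\right) \right)} = -439202 + \sqrt{\left(-3 - 5\right) \left(-11\right)} \left(23256 + \left(-3 - 5\right) \left(-11\right)\right) = -439202 + \sqrt{\left(-8\right) \left(-11\right)} \left(23256 - -88\right) = -439202 + \sqrt{88} \left(23256 + 88\right) = -439202 + 2 \sqrt{22} \cdot 23344 = -439202 + 46688 \sqrt{22}$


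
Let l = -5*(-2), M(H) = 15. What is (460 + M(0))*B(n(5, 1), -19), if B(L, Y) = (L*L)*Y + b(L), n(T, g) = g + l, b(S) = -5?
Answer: -1094400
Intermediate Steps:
l = 10
n(T, g) = 10 + g (n(T, g) = g + 10 = 10 + g)
B(L, Y) = -5 + Y*L**2 (B(L, Y) = (L*L)*Y - 5 = L**2*Y - 5 = Y*L**2 - 5 = -5 + Y*L**2)
(460 + M(0))*B(n(5, 1), -19) = (460 + 15)*(-5 - 19*(10 + 1)**2) = 475*(-5 - 19*11**2) = 475*(-5 - 19*121) = 475*(-5 - 2299) = 475*(-2304) = -1094400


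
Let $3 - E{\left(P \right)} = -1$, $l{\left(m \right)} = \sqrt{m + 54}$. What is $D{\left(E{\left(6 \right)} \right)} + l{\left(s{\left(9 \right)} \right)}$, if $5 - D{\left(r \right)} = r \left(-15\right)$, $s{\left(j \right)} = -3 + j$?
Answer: $65 + 2 \sqrt{15} \approx 72.746$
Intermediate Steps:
$l{\left(m \right)} = \sqrt{54 + m}$
$E{\left(P \right)} = 4$ ($E{\left(P \right)} = 3 - -1 = 3 + 1 = 4$)
$D{\left(r \right)} = 5 + 15 r$ ($D{\left(r \right)} = 5 - r \left(-15\right) = 5 - - 15 r = 5 + 15 r$)
$D{\left(E{\left(6 \right)} \right)} + l{\left(s{\left(9 \right)} \right)} = \left(5 + 15 \cdot 4\right) + \sqrt{54 + \left(-3 + 9\right)} = \left(5 + 60\right) + \sqrt{54 + 6} = 65 + \sqrt{60} = 65 + 2 \sqrt{15}$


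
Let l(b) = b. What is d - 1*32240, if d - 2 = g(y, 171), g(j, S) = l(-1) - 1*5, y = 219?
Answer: -32244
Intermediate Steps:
g(j, S) = -6 (g(j, S) = -1 - 1*5 = -1 - 5 = -6)
d = -4 (d = 2 - 6 = -4)
d - 1*32240 = -4 - 1*32240 = -4 - 32240 = -32244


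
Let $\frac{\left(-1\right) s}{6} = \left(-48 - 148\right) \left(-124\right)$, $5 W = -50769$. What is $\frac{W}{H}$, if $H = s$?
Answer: $\frac{16923}{243040} \approx 0.069631$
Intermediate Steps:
$W = - \frac{50769}{5}$ ($W = \frac{1}{5} \left(-50769\right) = - \frac{50769}{5} \approx -10154.0$)
$s = -145824$ ($s = - 6 \left(-48 - 148\right) \left(-124\right) = - 6 \left(\left(-196\right) \left(-124\right)\right) = \left(-6\right) 24304 = -145824$)
$H = -145824$
$\frac{W}{H} = - \frac{50769}{5 \left(-145824\right)} = \left(- \frac{50769}{5}\right) \left(- \frac{1}{145824}\right) = \frac{16923}{243040}$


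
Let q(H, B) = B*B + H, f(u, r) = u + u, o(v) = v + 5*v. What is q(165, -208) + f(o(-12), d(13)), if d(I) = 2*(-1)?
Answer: 43285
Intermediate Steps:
o(v) = 6*v
d(I) = -2
f(u, r) = 2*u
q(H, B) = H + B² (q(H, B) = B² + H = H + B²)
q(165, -208) + f(o(-12), d(13)) = (165 + (-208)²) + 2*(6*(-12)) = (165 + 43264) + 2*(-72) = 43429 - 144 = 43285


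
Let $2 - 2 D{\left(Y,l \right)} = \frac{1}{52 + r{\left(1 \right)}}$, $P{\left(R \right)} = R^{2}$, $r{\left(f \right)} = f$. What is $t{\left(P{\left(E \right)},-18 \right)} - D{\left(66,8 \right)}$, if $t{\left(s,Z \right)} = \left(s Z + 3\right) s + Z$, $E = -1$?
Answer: $- \frac{3603}{106} \approx -33.991$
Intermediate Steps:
$D{\left(Y,l \right)} = \frac{105}{106}$ ($D{\left(Y,l \right)} = 1 - \frac{1}{2 \left(52 + 1\right)} = 1 - \frac{1}{2 \cdot 53} = 1 - \frac{1}{106} = \frac{105}{106}$)
$t{\left(s,Z \right)} = Z + s \left(3 + Z s\right)$ ($t{\left(s,Z \right)} = \left(Z s + 3\right) s + Z = \left(3 + Z s\right) s + Z = s \left(3 + Z s\right) + Z = Z + s \left(3 + Z s\right)$)
$t{\left(P{\left(E \right)},-18 \right)} - D{\left(66,8 \right)} = \left(-18 + 3 \left(-1\right)^{2} - 18 \left(\left(-1\right)^{2}\right)^{2}\right) - \frac{105}{106} = \left(-18 + 3 \cdot 1 - 18 \cdot 1^{2}\right) - \frac{105}{106} = \left(-18 + 3 - 18\right) - \frac{105}{106} = -33 - \frac{105}{106} = - \frac{3603}{106}$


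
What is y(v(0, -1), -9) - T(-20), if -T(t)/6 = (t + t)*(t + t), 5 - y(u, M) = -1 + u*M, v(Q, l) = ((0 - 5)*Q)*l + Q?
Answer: 9606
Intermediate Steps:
v(Q, l) = Q - 5*Q*l (v(Q, l) = (-5*Q)*l + Q = -5*Q*l + Q = Q - 5*Q*l)
y(u, M) = 6 - M*u (y(u, M) = 5 - (-1 + u*M) = 5 - (-1 + M*u) = 5 + (1 - M*u) = 6 - M*u)
T(t) = -24*t**2 (T(t) = -6*(t + t)*(t + t) = -6*2*t*2*t = -24*t**2)
y(v(0, -1), -9) - T(-20) = (6 - 1*(-9)*0*(1 - 5*(-1))) - (-24)*(-20)**2 = (6 - 1*(-9)*0*(1 + 5)) - (-24)*400 = (6 - 1*(-9)*0*6) - 1*(-9600) = (6 - 1*(-9)*0) + 9600 = (6 + 0) + 9600 = 6 + 9600 = 9606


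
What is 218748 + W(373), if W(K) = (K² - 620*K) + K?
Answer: 126990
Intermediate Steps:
W(K) = K² - 619*K
218748 + W(373) = 218748 + 373*(-619 + 373) = 218748 + 373*(-246) = 218748 - 91758 = 126990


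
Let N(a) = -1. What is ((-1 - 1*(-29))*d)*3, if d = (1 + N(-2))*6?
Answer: 0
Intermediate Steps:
d = 0 (d = (1 - 1)*6 = 0*6 = 0)
((-1 - 1*(-29))*d)*3 = ((-1 - 1*(-29))*0)*3 = ((-1 + 29)*0)*3 = (28*0)*3 = 0*3 = 0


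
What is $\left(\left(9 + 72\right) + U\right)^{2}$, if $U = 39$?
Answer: $14400$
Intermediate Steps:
$\left(\left(9 + 72\right) + U\right)^{2} = \left(\left(9 + 72\right) + 39\right)^{2} = \left(81 + 39\right)^{2} = 120^{2} = 14400$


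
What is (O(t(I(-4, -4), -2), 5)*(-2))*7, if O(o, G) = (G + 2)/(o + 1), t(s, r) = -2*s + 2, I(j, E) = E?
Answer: -98/11 ≈ -8.9091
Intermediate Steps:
t(s, r) = 2 - 2*s
O(o, G) = (2 + G)/(1 + o)
(O(t(I(-4, -4), -2), 5)*(-2))*7 = (((2 + 5)/(1 + (2 - 2*(-4))))*(-2))*7 = ((7/(1 + (2 + 8)))*(-2))*7 = ((7/(1 + 10))*(-2))*7 = ((7/11)*(-2))*7 = -14/11*7 = -98/11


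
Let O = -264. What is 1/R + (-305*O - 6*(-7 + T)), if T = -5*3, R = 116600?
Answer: 9404023201/116600 ≈ 80652.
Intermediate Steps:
T = -15
1/R + (-305*O - 6*(-7 + T)) = 1/116600 + (-305*(-264) - 6*(-7 - 15)) = 1/116600 + (80520 - 6*(-22)) = 1/116600 + (80520 + 132) = 1/116600 + 80652 = 9404023201/116600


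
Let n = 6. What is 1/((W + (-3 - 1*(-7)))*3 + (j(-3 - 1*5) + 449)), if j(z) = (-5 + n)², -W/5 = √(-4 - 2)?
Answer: 77/35799 + 5*I*√6/71598 ≈ 0.0021509 + 0.00017106*I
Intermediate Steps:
W = -5*I*√6 (W = -5*√(-4 - 2) = -5*I*√6 ≈ -12.247*I)
j(z) = 1 (j(z) = (-5 + 6)² = 1² = 1)
1/((W + (-3 - 1*(-7)))*3 + (j(-3 - 1*5) + 449)) = 1/((-5*I*√6 + (-3 - 1*(-7)))*3 + (1 + 449)) = 1/((-5*I*√6 + (-3 + 7))*3 + 450) = 1/((-5*I*√6 + 4)*3 + 450) = 1/((4 - 5*I*√6)*3 + 450) = 1/((12 - 15*I*√6) + 450) = 1/(462 - 15*I*√6)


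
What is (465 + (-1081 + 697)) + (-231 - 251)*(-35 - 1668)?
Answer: 820927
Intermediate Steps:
(465 + (-1081 + 697)) + (-231 - 251)*(-35 - 1668) = (465 - 384) - 482*(-1703) = 81 + 820846 = 820927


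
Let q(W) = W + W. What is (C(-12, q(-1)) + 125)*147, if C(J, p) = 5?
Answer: 19110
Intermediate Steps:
q(W) = 2*W
(C(-12, q(-1)) + 125)*147 = (5 + 125)*147 = 130*147 = 19110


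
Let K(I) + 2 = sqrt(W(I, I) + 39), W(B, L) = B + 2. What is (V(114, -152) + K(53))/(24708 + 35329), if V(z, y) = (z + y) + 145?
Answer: 105/60037 + sqrt(94)/60037 ≈ 0.0019104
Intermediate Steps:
W(B, L) = 2 + B
V(z, y) = 145 + y + z (V(z, y) = (y + z) + 145 = 145 + y + z)
K(I) = -2 + sqrt(41 + I) (K(I) = -2 + sqrt((2 + I) + 39) = -2 + sqrt(41 + I))
(V(114, -152) + K(53))/(24708 + 35329) = ((145 - 152 + 114) + (-2 + sqrt(41 + 53)))/(24708 + 35329) = (107 + (-2 + sqrt(94)))/60037 = (105 + sqrt(94))*(1/60037) = 105/60037 + sqrt(94)/60037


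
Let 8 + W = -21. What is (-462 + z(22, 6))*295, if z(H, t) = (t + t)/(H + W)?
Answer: -957570/7 ≈ -1.3680e+5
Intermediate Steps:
W = -29 (W = -8 - 21 = -29)
z(H, t) = 2*t/(-29 + H) (z(H, t) = (t + t)/(H - 29) = (2*t)/(-29 + H) = 2*t/(-29 + H))
(-462 + z(22, 6))*295 = (-462 + 2*6/(-29 + 22))*295 = (-462 + 2*6/(-7))*295 = (-462 + 2*6*(-1/7))*295 = (-462 - 12/7)*295 = -3246/7*295 = -957570/7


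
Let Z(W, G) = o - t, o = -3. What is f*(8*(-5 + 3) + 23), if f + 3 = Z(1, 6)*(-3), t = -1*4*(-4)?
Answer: 378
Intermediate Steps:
t = 16 (t = -4*(-4) = 16)
Z(W, G) = -19 (Z(W, G) = -3 - 1*16 = -3 - 16 = -19)
f = 54 (f = -3 - 19*(-3) = -3 + 57 = 54)
f*(8*(-5 + 3) + 23) = 54*(8*(-5 + 3) + 23) = 54*(8*(-2) + 23) = 54*(-16 + 23) = 54*7 = 378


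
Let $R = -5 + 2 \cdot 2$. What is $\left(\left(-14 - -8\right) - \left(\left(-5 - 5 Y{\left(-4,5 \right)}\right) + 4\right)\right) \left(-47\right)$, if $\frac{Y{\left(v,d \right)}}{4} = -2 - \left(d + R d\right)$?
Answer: $2115$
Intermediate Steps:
$R = -1$ ($R = -5 + 4 = -1$)
$Y{\left(v,d \right)} = -8$ ($Y{\left(v,d \right)} = 4 \left(-2 - \left(d - d\right)\right) = 4 \left(-2 - 0\right) = 4 \left(-2 + 0\right) = 4 \left(-2\right) = -8$)
$\left(\left(-14 - -8\right) - \left(\left(-5 - 5 Y{\left(-4,5 \right)}\right) + 4\right)\right) \left(-47\right) = \left(\left(-14 - -8\right) - \left(\left(-5 - -40\right) + 4\right)\right) \left(-47\right) = \left(\left(-14 + 8\right) - \left(\left(-5 + 40\right) + 4\right)\right) \left(-47\right) = \left(-6 - \left(35 + 4\right)\right) \left(-47\right) = \left(-6 - 39\right) \left(-47\right) = \left(-45\right) \left(-47\right) = 2115$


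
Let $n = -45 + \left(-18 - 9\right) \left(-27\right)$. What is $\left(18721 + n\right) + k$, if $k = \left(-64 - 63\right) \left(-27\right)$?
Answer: $22834$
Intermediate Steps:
$k = 3429$ ($k = \left(-127\right) \left(-27\right) = 3429$)
$n = 684$ ($n = -45 + \left(-18 - 9\right) \left(-27\right) = -45 - -729 = -45 + 729 = 684$)
$\left(18721 + n\right) + k = \left(18721 + 684\right) + 3429 = 19405 + 3429 = 22834$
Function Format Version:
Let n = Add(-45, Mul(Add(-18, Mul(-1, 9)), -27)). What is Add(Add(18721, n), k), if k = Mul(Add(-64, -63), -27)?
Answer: 22834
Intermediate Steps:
k = 3429 (k = Mul(-127, -27) = 3429)
n = 684 (n = Add(-45, Mul(Add(-18, -9), -27)) = Add(-45, Mul(-27, -27)) = Add(-45, 729) = 684)
Add(Add(18721, n), k) = Add(Add(18721, 684), 3429) = Add(19405, 3429) = 22834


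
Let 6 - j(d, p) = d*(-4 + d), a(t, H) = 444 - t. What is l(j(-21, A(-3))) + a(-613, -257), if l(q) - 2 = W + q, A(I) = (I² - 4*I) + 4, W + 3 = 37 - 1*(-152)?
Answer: 726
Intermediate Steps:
W = 186 (W = -3 + (37 - 1*(-152)) = -3 + (37 + 152) = -3 + 189 = 186)
A(I) = 4 + I² - 4*I
j(d, p) = 6 - d*(-4 + d)
l(q) = 188 + q (l(q) = 2 + (186 + q) = 188 + q)
l(j(-21, A(-3))) + a(-613, -257) = (188 + (6 - 1*(-21)² + 4*(-21))) + (444 - 1*(-613)) = (188 + (6 - 1*441 - 84)) + (444 + 613) = (188 + (6 - 441 - 84)) + 1057 = (188 - 519) + 1057 = -331 + 1057 = 726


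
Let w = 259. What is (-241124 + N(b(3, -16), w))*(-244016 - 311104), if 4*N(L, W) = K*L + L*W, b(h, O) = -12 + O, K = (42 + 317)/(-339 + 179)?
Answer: 269700937173/2 ≈ 1.3485e+11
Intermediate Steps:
K = -359/160 (K = 359/(-160) = 359*(-1/160) = -359/160 ≈ -2.2438)
N(L, W) = -359*L/640 + L*W/4 (N(L, W) = (-359*L/160 + L*W)/4 = -359*L/640 + L*W/4)
(-241124 + N(b(3, -16), w))*(-244016 - 311104) = (-241124 + (-12 - 16)*(-359 + 160*259)/640)*(-244016 - 311104) = (-241124 + (1/640)*(-28)*(-359 + 41440))*(-555120) = (-241124 + (1/640)*(-28)*41081)*(-555120) = (-241124 - 287567/160)*(-555120) = -38867407/160*(-555120) = 269700937173/2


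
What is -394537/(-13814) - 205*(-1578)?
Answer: 4469085397/13814 ≈ 3.2352e+5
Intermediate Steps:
-394537/(-13814) - 205*(-1578) = -394537*(-1/13814) - 1*(-323490) = 394537/13814 + 323490 = 4469085397/13814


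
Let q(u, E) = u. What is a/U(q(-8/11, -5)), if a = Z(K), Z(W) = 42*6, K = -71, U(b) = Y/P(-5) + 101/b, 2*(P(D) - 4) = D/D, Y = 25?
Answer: -18144/9599 ≈ -1.8902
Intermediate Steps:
P(D) = 9/2 (P(D) = 4 + (D/D)/2 = 4 + (½)*1 = 4 + ½ = 9/2)
U(b) = 50/9 + 101/b (U(b) = 25/(9/2) + 101/b = 25*(2/9) + 101/b = 50/9 + 101/b)
Z(W) = 252
a = 252
a/U(q(-8/11, -5)) = 252/(50/9 + 101/((-8/11))) = 252/(50/9 + 101/((-8*1/11))) = 252/(50/9 + 101/(-8/11)) = 252/(50/9 + 101*(-11/8)) = 252/(50/9 - 1111/8) = 252/(-9599/72) = 252*(-72/9599) = -18144/9599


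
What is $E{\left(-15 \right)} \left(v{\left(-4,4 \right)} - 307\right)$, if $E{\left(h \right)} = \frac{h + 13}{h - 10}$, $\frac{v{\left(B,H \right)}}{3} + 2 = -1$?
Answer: $- \frac{632}{25} \approx -25.28$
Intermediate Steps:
$v{\left(B,H \right)} = -9$ ($v{\left(B,H \right)} = -6 + 3 \left(-1\right) = -6 - 3 = -9$)
$E{\left(h \right)} = \frac{13 + h}{-10 + h}$
$E{\left(-15 \right)} \left(v{\left(-4,4 \right)} - 307\right) = \frac{13 - 15}{-10 - 15} \left(-9 - 307\right) = \frac{1}{-25} \left(-2\right) \left(-316\right) = \left(- \frac{1}{25}\right) \left(-2\right) \left(-316\right) = \frac{2}{25} \left(-316\right) = - \frac{632}{25}$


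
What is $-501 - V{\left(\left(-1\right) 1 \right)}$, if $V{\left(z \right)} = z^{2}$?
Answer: $-502$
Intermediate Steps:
$-501 - V{\left(\left(-1\right) 1 \right)} = -501 - \left(\left(-1\right) 1\right)^{2} = -501 - \left(-1\right)^{2} = -501 - 1 = -502$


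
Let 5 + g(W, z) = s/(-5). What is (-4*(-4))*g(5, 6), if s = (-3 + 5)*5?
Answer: -112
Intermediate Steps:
s = 10 (s = 2*5 = 10)
g(W, z) = -7 (g(W, z) = -5 + 10/(-5) = -5 + 10*(-⅕) = -5 - 2 = -7)
(-4*(-4))*g(5, 6) = -4*(-4)*(-7) = 16*(-7) = -112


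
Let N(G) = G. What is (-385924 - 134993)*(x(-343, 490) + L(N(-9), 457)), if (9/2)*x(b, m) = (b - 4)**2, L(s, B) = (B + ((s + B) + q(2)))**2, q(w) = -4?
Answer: -1310458221253/3 ≈ -4.3682e+11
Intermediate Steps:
L(s, B) = (-4 + s + 2*B)**2 (L(s, B) = (B + ((s + B) - 4))**2 = (B + ((B + s) - 4))**2 = (B + (-4 + B + s))**2 = (-4 + s + 2*B)**2)
x(b, m) = 2*(-4 + b)**2/9 (x(b, m) = 2*(b - 4)**2/9 = 2*(-4 + b)**2/9)
(-385924 - 134993)*(x(-343, 490) + L(N(-9), 457)) = (-385924 - 134993)*(2*(-4 - 343)**2/9 + (-4 - 9 + 2*457)**2) = -520917*((2/9)*(-347)**2 + (-4 - 9 + 914)**2) = -520917*((2/9)*120409 + 901**2) = -520917*(240818/9 + 811801) = -520917*7547027/9 = -1310458221253/3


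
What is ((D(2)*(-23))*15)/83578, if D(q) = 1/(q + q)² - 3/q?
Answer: 7935/1337248 ≈ 0.0059338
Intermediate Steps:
D(q) = -3/q + 1/(4*q²) (D(q) = 1/(2*q)² - 3/q = 1/(4*q²) - 3/q = -3/q + 1/(4*q²))
((D(2)*(-23))*15)/83578 = ((((¼)*(1 - 12*2)/2²)*(-23))*15)/83578 = ((((¼)*(¼)*(1 - 24))*(-23))*15)*(1/83578) = ((((¼)*(¼)*(-23))*(-23))*15)*(1/83578) = (-23/16*(-23)*15)*(1/83578) = ((529/16)*15)*(1/83578) = (7935/16)*(1/83578) = 7935/1337248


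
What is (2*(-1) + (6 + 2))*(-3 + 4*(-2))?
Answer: -66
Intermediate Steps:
(2*(-1) + (6 + 2))*(-3 + 4*(-2)) = (-2 + 8)*(-3 - 8) = 6*(-11) = -66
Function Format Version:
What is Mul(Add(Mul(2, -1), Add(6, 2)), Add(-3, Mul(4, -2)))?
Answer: -66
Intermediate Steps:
Mul(Add(Mul(2, -1), Add(6, 2)), Add(-3, Mul(4, -2))) = Mul(Add(-2, 8), Add(-3, -8)) = Mul(6, -11) = -66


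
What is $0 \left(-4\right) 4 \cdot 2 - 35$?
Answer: $-35$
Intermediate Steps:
$0 \left(-4\right) 4 \cdot 2 - 35 = 0 \cdot 4 \cdot 2 - 35 = 0 \cdot 2 - 35 = 0 - 35 = -35$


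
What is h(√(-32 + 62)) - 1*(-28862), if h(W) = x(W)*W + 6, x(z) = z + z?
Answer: 28928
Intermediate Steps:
x(z) = 2*z
h(W) = 6 + 2*W² (h(W) = (2*W)*W + 6 = 2*W² + 6 = 6 + 2*W²)
h(√(-32 + 62)) - 1*(-28862) = (6 + 2*(√(-32 + 62))²) - 1*(-28862) = (6 + 2*(√30)²) + 28862 = (6 + 2*30) + 28862 = (6 + 60) + 28862 = 66 + 28862 = 28928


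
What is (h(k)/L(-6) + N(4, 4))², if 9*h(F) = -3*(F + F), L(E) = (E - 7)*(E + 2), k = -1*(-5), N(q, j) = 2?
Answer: 22801/6084 ≈ 3.7477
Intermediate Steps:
k = 5
L(E) = (-7 + E)*(2 + E)
h(F) = -2*F/3 (h(F) = (-3*(F + F))/9 = (-6*F)/9 = -2*F/3)
(h(k)/L(-6) + N(4, 4))² = ((-⅔*5)/(-14 + (-6)² - 5*(-6)) + 2)² = (-10/(3*(-14 + 36 + 30)) + 2)² = (-10/3/52 + 2)² = (-10/3*1/52 + 2)² = (-5/78 + 2)² = (151/78)² = 22801/6084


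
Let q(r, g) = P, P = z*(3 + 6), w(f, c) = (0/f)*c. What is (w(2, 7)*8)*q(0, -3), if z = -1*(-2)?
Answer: 0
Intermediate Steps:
z = 2
w(f, c) = 0 (w(f, c) = 0*c = 0)
P = 18 (P = 2*(3 + 6) = 2*9 = 18)
q(r, g) = 18
(w(2, 7)*8)*q(0, -3) = (0*8)*18 = 0*18 = 0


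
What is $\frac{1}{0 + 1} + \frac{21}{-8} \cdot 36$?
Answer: $- \frac{187}{2} \approx -93.5$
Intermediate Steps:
$\frac{1}{0 + 1} + \frac{21}{-8} \cdot 36 = 1^{-1} + 21 \left(- \frac{1}{8}\right) 36 = 1 - \frac{189}{2} = - \frac{187}{2}$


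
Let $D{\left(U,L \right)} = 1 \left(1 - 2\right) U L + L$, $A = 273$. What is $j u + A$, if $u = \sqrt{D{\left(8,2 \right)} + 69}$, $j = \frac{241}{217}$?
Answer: $273 + \frac{241 \sqrt{55}}{217} \approx 281.24$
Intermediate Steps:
$j = \frac{241}{217}$ ($j = 241 \cdot \frac{1}{217} = \frac{241}{217} \approx 1.1106$)
$D{\left(U,L \right)} = L - L U$ ($D{\left(U,L \right)} = 1 \left(-1\right) U L + L = - U L + L = - L U + L = L - L U$)
$u = \sqrt{55}$ ($u = \sqrt{2 \left(1 - 8\right) + 69} = \sqrt{2 \left(-7\right) + 69} = \sqrt{-14 + 69} = \sqrt{55} \approx 7.4162$)
$j u + A = \frac{241 \sqrt{55}}{217} + 273 = 273 + \frac{241 \sqrt{55}}{217}$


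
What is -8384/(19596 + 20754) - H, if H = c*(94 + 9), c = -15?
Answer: 31166183/20175 ≈ 1544.8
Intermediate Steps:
H = -1545 (H = -15*(94 + 9) = -15*103 = -1545)
-8384/(19596 + 20754) - H = -8384/(19596 + 20754) - 1*(-1545) = -8384/40350 + 1545 = -8384*1/40350 + 1545 = -4192/20175 + 1545 = 31166183/20175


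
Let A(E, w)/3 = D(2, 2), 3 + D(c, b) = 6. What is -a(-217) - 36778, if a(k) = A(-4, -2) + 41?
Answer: -36828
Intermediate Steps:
D(c, b) = 3 (D(c, b) = -3 + 6 = 3)
A(E, w) = 9 (A(E, w) = 3*3 = 9)
a(k) = 50 (a(k) = 9 + 41 = 50)
-a(-217) - 36778 = -1*50 - 36778 = -50 - 36778 = -36828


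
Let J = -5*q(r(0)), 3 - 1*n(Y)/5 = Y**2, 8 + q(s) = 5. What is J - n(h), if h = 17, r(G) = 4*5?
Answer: 1445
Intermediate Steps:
r(G) = 20
q(s) = -3 (q(s) = -8 + 5 = -3)
n(Y) = 15 - 5*Y**2
J = 15 (J = -5*(-3) = 15)
J - n(h) = 15 - (15 - 5*17**2) = 15 - (15 - 5*289) = 15 - (15 - 1445) = 15 - 1*(-1430) = 15 + 1430 = 1445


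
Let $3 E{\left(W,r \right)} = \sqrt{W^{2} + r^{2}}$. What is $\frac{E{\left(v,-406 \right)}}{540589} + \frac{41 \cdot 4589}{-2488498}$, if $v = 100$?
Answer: $- \frac{188149}{2488498} + \frac{2 \sqrt{43709}}{1621767} \approx -0.07535$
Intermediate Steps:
$E{\left(W,r \right)} = \frac{\sqrt{W^{2} + r^{2}}}{3}$
$\frac{E{\left(v,-406 \right)}}{540589} + \frac{41 \cdot 4589}{-2488498} = \frac{\frac{1}{3} \sqrt{100^{2} + \left(-406\right)^{2}}}{540589} + \frac{41 \cdot 4589}{-2488498} = \frac{\sqrt{10000 + 164836}}{3} \cdot \frac{1}{540589} + 188149 \left(- \frac{1}{2488498}\right) = \frac{\sqrt{174836}}{3} \cdot \frac{1}{540589} - \frac{188149}{2488498} = \frac{2 \sqrt{43709}}{3} \cdot \frac{1}{540589} - \frac{188149}{2488498} = \frac{2 \sqrt{43709}}{1621767} - \frac{188149}{2488498} = - \frac{188149}{2488498} + \frac{2 \sqrt{43709}}{1621767}$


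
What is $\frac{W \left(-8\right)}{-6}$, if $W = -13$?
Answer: $- \frac{52}{3} \approx -17.333$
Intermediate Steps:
$\frac{W \left(-8\right)}{-6} = \frac{\left(-13\right) \left(-8\right)}{-6} = 104 \left(- \frac{1}{6}\right) = - \frac{52}{3}$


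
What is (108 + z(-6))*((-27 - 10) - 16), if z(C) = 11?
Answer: -6307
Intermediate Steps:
(108 + z(-6))*((-27 - 10) - 16) = (108 + 11)*((-27 - 10) - 16) = 119*(-37 - 16) = 119*(-53) = -6307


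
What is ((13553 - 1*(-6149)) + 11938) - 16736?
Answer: 14904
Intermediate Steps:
((13553 - 1*(-6149)) + 11938) - 16736 = ((13553 + 6149) + 11938) - 16736 = (19702 + 11938) - 16736 = 31640 - 16736 = 14904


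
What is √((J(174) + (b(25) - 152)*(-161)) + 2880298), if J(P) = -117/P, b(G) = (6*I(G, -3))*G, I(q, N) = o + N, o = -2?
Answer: √10177847018/58 ≈ 1739.4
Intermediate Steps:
I(q, N) = -2 + N
b(G) = -30*G (b(G) = (6*(-2 - 3))*G = (6*(-5))*G = -30*G)
√((J(174) + (b(25) - 152)*(-161)) + 2880298) = √((-117/174 + (-30*25 - 152)*(-161)) + 2880298) = √((-117*1/174 + (-750 - 152)*(-161)) + 2880298) = √((-39/58 - 902*(-161)) + 2880298) = √((-39/58 + 145222) + 2880298) = √(8422837/58 + 2880298) = √(175480121/58) = √10177847018/58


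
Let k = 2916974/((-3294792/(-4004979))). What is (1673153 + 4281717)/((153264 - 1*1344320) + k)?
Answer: 3270009672840/1293022972199 ≈ 2.5290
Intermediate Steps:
k = 1947069935591/549132 (k = 2916974/((-3294792*(-1/4004979))) = 2916974/(1098264/1334993) = 2916974*(1334993/1098264) = 1947069935591/549132 ≈ 3.5457e+6)
(1673153 + 4281717)/((153264 - 1*1344320) + k) = (1673153 + 4281717)/((153264 - 1*1344320) + 1947069935591/549132) = 5954870/((153264 - 1344320) + 1947069935591/549132) = 5954870/(-1191056 + 1947069935591/549132) = 5954870/(1293022972199/549132) = 5954870*(549132/1293022972199) = 3270009672840/1293022972199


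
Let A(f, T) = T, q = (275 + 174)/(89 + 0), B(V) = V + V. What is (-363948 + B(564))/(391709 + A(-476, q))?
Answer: -1076366/1162085 ≈ -0.92624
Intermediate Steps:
B(V) = 2*V
q = 449/89 ≈ 5.0449
(-363948 + B(564))/(391709 + A(-476, q)) = (-363948 + 2*564)/(391709 + 449/89) = (-363948 + 1128)/(34862550/89) = -362820*89/34862550 = -1076366/1162085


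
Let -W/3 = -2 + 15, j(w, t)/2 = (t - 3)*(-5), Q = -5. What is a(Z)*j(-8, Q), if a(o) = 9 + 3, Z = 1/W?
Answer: 960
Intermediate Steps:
j(w, t) = 30 - 10*t (j(w, t) = 2*((t - 3)*(-5)) = 2*((-3 + t)*(-5)) = 2*(15 - 5*t) = 30 - 10*t)
W = -39 (W = -3*(-2 + 15) = -3*13 = -39)
Z = -1/39 (Z = 1/(-39) = -1/39 ≈ -0.025641)
a(o) = 12
a(Z)*j(-8, Q) = 12*(30 - 10*(-5)) = 12*(30 + 50) = 12*80 = 960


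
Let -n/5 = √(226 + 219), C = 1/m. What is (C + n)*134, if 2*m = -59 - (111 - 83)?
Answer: -268/87 - 670*√445 ≈ -14137.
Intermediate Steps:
m = -87/2 (m = (-59 - (111 - 83))/2 = (-59 - 1*28)/2 = (-59 - 28)/2 = (½)*(-87) = -87/2 ≈ -43.500)
C = -2/87 (C = 1/(-87/2) = -2/87 ≈ -0.022988)
n = -5*√445 (n = -5*√(226 + 219) = -5*√445 ≈ -105.48)
(C + n)*134 = (-2/87 - 5*√445)*134 = -268/87 - 670*√445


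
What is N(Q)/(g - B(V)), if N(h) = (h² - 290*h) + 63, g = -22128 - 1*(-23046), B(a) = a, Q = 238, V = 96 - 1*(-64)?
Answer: -12313/758 ≈ -16.244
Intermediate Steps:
V = 160 (V = 96 + 64 = 160)
g = 918 (g = -22128 + 23046 = 918)
N(h) = 63 + h² - 290*h
N(Q)/(g - B(V)) = (63 + 238² - 290*238)/(918 - 1*160) = (63 + 56644 - 69020)/(918 - 160) = -12313/758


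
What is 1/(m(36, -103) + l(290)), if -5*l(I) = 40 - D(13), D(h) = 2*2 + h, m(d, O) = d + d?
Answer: 5/337 ≈ 0.014837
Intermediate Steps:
m(d, O) = 2*d
D(h) = 4 + h
l(I) = -23/5 (l(I) = -(40 - (4 + 13))/5 = -(40 - 1*17)/5 = -(40 - 17)/5 = -1/5*23 = -23/5)
1/(m(36, -103) + l(290)) = 1/(2*36 - 23/5) = 1/(72 - 23/5) = 1/(337/5) = 5/337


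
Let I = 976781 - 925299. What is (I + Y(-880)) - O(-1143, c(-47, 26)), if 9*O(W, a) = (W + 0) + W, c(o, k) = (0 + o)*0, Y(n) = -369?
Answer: 51367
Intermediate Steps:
c(o, k) = 0 (c(o, k) = o*0 = 0)
I = 51482
O(W, a) = 2*W/9 (O(W, a) = ((W + 0) + W)/9 = (W + W)/9 = (2*W)/9 = 2*W/9)
(I + Y(-880)) - O(-1143, c(-47, 26)) = (51482 - 369) - 2*(-1143)/9 = 51113 - 1*(-254) = 51113 + 254 = 51367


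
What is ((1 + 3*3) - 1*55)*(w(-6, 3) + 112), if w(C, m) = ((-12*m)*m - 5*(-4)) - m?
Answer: -945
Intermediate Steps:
w(C, m) = 20 - m - 12*m**2 (w(C, m) = (-12*m**2 + 20) - m = (20 - 12*m**2) - m = 20 - m - 12*m**2)
((1 + 3*3) - 1*55)*(w(-6, 3) + 112) = ((1 + 3*3) - 1*55)*((20 - 1*3 - 12*3**2) + 112) = ((1 + 9) - 55)*((20 - 3 - 12*9) + 112) = (10 - 55)*((20 - 3 - 108) + 112) = -45*(-91 + 112) = -45*21 = -945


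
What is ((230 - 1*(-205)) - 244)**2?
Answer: 36481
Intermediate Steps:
((230 - 1*(-205)) - 244)**2 = ((230 + 205) - 244)**2 = (435 - 244)**2 = 191**2 = 36481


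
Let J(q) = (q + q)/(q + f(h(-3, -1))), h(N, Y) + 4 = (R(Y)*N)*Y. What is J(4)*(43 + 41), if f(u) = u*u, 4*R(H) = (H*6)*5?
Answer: 2688/2825 ≈ 0.95150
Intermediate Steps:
R(H) = 15*H/2 (R(H) = ((H*6)*5)/4 = ((6*H)*5)/4 = (30*H)/4 = 15*H/2)
h(N, Y) = -4 + 15*N*Y²/2 (h(N, Y) = -4 + ((15*Y/2)*N)*Y = -4 + (15*N*Y/2)*Y = -4 + 15*N*Y²/2)
f(u) = u²
J(q) = 2*q/(2809/4 + q) (J(q) = (q + q)/(q + (-4 + (15/2)*(-3)*(-1)²)²) = (2*q)/(q + (-4 + (15/2)*(-3)*1)²) = (2*q)/(q + (-4 - 45/2)²) = (2*q)/(q + (-53/2)²) = (2*q)/(q + 2809/4) = (2*q)/(2809/4 + q) = 2*q/(2809/4 + q))
J(4)*(43 + 41) = (8*4/(2809 + 4*4))*(43 + 41) = (8*4/(2809 + 16))*84 = (8*4/2825)*84 = (8*4*(1/2825))*84 = (32/2825)*84 = 2688/2825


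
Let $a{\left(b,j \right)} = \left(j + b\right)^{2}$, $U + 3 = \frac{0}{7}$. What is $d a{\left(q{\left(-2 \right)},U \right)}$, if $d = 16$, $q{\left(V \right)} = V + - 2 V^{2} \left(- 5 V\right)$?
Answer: $115600$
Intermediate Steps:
$U = -3$ ($U = -3 + \frac{0}{7} = -3 + 0 \cdot \frac{1}{7} = -3 + 0 = -3$)
$q{\left(V \right)} = V + 10 V^{3}$
$a{\left(b,j \right)} = \left(b + j\right)^{2}$
$d a{\left(q{\left(-2 \right)},U \right)} = 16 \left(\left(-2 + 10 \left(-2\right)^{3}\right) - 3\right)^{2} = 16 \left(\left(-2 + 10 \left(-8\right)\right) - 3\right)^{2} = 16 \left(\left(-2 - 80\right) - 3\right)^{2} = 16 \left(-82 - 3\right)^{2} = 16 \left(-85\right)^{2} = 16 \cdot 7225 = 115600$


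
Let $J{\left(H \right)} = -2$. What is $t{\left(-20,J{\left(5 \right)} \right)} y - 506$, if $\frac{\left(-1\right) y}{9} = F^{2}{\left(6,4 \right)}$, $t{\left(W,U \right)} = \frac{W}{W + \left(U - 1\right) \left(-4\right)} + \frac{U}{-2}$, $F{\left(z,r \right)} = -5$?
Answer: $- \frac{2587}{2} \approx -1293.5$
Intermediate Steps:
$t{\left(W,U \right)} = - \frac{U}{2} + \frac{W}{4 + W - 4 U}$ ($t{\left(W,U \right)} = \frac{W}{W + \left(-1 + U\right) \left(-4\right)} + U \left(- \frac{1}{2}\right) = \frac{W}{W - \left(-4 + 4 U\right)} - \frac{U}{2} = \frac{W}{4 + W - 4 U} - \frac{U}{2} = - \frac{U}{2} + \frac{W}{4 + W - 4 U}$)
$y = -225$ ($y = - 9 \left(-5\right)^{2} = \left(-9\right) 25 = -225$)
$t{\left(-20,J{\left(5 \right)} \right)} y - 506 = \frac{-20 - -4 + 2 \left(-2\right)^{2} - \left(-1\right) \left(-20\right)}{4 - 20 - -8} \left(-225\right) - 506 = \frac{-20 + 4 + 2 \cdot 4 - 20}{4 - 20 + 8} \left(-225\right) - 506 = \frac{-20 + 4 + 8 - 20}{-8} \left(-225\right) - 506 = \left(- \frac{1}{8}\right) \left(-28\right) \left(-225\right) - 506 = \frac{7}{2} \left(-225\right) - 506 = - \frac{1575}{2} - 506 = - \frac{2587}{2}$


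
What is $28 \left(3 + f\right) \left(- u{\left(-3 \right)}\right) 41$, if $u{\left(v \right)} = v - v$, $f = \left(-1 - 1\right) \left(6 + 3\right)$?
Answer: $0$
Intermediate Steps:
$f = -18$ ($f = \left(-2\right) 9 = -18$)
$u{\left(v \right)} = 0$
$28 \left(3 + f\right) \left(- u{\left(-3 \right)}\right) 41 = 28 \left(3 - 18\right) \left(\left(-1\right) 0\right) 41 = 28 \left(\left(-15\right) 0\right) 41 = 28 \cdot 0 \cdot 41 = 0 \cdot 41 = 0$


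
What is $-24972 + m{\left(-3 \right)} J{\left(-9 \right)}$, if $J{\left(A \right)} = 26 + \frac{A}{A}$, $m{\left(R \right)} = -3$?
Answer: $-25053$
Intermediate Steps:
$J{\left(A \right)} = 27$ ($J{\left(A \right)} = 26 + 1 = 27$)
$-24972 + m{\left(-3 \right)} J{\left(-9 \right)} = -24972 - 81 = -25053$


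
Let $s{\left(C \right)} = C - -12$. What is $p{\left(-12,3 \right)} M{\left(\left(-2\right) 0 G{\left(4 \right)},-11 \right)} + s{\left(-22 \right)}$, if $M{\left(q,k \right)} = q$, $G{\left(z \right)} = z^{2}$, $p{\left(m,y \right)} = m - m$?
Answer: $-10$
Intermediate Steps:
$s{\left(C \right)} = 12 + C$ ($s{\left(C \right)} = C + 12 = 12 + C$)
$p{\left(m,y \right)} = 0$
$p{\left(-12,3 \right)} M{\left(\left(-2\right) 0 G{\left(4 \right)},-11 \right)} + s{\left(-22 \right)} = 0 \left(-2\right) 0 \cdot 4^{2} + \left(12 - 22\right) = 0 \cdot 0 \cdot 16 - 10 = 0 \cdot 0 - 10 = 0 - 10 = -10$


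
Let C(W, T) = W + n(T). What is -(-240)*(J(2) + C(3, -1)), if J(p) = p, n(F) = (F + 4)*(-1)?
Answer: 480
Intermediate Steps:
n(F) = -4 - F (n(F) = (4 + F)*(-1) = -4 - F)
C(W, T) = -4 + W - T (C(W, T) = W + (-4 - T) = -4 + W - T)
-(-240)*(J(2) + C(3, -1)) = -(-240)*(2 + (-4 + 3 - 1*(-1))) = -(-240)*(2 + (-4 + 3 + 1)) = -(-240)*(2 + 0) = -(-240)*2 = -240*(-2) = 480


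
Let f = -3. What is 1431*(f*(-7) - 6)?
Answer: 21465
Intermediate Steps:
1431*(f*(-7) - 6) = 1431*(-3*(-7) - 6) = 1431*(21 - 6) = 1431*15 = 21465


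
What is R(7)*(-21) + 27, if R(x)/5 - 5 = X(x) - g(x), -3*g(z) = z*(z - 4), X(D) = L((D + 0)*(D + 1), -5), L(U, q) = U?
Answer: -7113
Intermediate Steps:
X(D) = D*(1 + D) (X(D) = (D + 0)*(D + 1) = D*(1 + D))
g(z) = -z*(-4 + z)/3 (g(z) = -z*(z - 4)/3 = -z*(-4 + z)/3)
R(x) = 25 + 5*x*(1 + x) - 5*x*(4 - x)/3 (R(x) = 25 + 5*(x*(1 + x) - x*(4 - x)/3) = 25 + (5*x*(1 + x) - 5*x*(4 - x)/3) = 25 + 5*x*(1 + x) - 5*x*(4 - x)/3)
R(7)*(-21) + 27 = (25 - 5/3*7 + (20/3)*7²)*(-21) + 27 = (25 - 35/3 + (20/3)*49)*(-21) + 27 = (25 - 35/3 + 980/3)*(-21) + 27 = 340*(-21) + 27 = -7140 + 27 = -7113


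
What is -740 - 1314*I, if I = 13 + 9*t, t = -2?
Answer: 5830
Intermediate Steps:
I = -5 (I = 13 + 9*(-2) = 13 - 18 = -5)
-740 - 1314*I = -740 - 1314*(-5) = -740 + 6570 = 5830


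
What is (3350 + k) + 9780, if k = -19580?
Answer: -6450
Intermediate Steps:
(3350 + k) + 9780 = (3350 - 19580) + 9780 = -16230 + 9780 = -6450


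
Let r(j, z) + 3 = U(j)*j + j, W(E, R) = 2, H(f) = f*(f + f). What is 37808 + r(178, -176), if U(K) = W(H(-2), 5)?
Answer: 38339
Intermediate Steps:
H(f) = 2*f² (H(f) = f*(2*f) = 2*f²)
U(K) = 2
r(j, z) = -3 + 3*j (r(j, z) = -3 + (2*j + j) = -3 + 3*j)
37808 + r(178, -176) = 37808 + (-3 + 3*178) = 37808 + (-3 + 534) = 37808 + 531 = 38339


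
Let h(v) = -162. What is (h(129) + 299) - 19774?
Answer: -19637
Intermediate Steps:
(h(129) + 299) - 19774 = (-162 + 299) - 19774 = 137 - 19774 = -19637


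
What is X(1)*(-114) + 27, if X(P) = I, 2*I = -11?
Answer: 654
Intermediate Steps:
I = -11/2 (I = (½)*(-11) = -11/2 ≈ -5.5000)
X(P) = -11/2
X(1)*(-114) + 27 = -11/2*(-114) + 27 = 627 + 27 = 654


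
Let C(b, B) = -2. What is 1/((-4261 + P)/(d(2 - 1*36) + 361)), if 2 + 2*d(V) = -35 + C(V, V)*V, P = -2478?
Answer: -753/13478 ≈ -0.055869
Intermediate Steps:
d(V) = -37/2 - V (d(V) = -1 + (-35 - 2*V)/2 = -1 + (-35/2 - V) = -37/2 - V)
1/((-4261 + P)/(d(2 - 1*36) + 361)) = 1/((-4261 - 2478)/((-37/2 - (2 - 1*36)) + 361)) = 1/(-6739/((-37/2 - (2 - 36)) + 361)) = 1/(-6739/((-37/2 - 1*(-34)) + 361)) = 1/(-6739/((-37/2 + 34) + 361)) = 1/(-6739/(31/2 + 361)) = 1/(-6739/753/2) = 1/(-6739*2/753) = 1/(-13478/753) = -753/13478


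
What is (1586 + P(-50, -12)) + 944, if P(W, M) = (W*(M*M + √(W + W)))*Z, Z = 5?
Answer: -33470 - 2500*I ≈ -33470.0 - 2500.0*I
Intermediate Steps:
P(W, M) = 5*W*(M² + √2*√W) (P(W, M) = (W*(M*M + √(W + W)))*5 = (W*(M² + √(2*W)))*5 = (W*(M² + √2*√W))*5 = 5*W*(M² + √2*√W))
(1586 + P(-50, -12)) + 944 = (1586 + (5*(-50)*(-12)² + 5*√2*(-50)^(3/2))) + 944 = (1586 + (5*(-50)*144 + 5*√2*(-250*I*√2))) + 944 = (1586 + (-36000 - 2500*I)) + 944 = (-34414 - 2500*I) + 944 = -33470 - 2500*I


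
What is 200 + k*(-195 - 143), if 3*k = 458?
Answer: -154204/3 ≈ -51401.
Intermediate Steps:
k = 458/3 (k = (1/3)*458 = 458/3 ≈ 152.67)
200 + k*(-195 - 143) = 200 + 458*(-195 - 143)/3 = 200 + (458/3)*(-338) = 200 - 154804/3 = -154204/3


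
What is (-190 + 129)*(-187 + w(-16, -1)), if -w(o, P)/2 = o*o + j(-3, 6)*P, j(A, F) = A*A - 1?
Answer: 41663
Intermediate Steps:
j(A, F) = -1 + A**2 (j(A, F) = A**2 - 1 = -1 + A**2)
w(o, P) = -16*P - 2*o**2 (w(o, P) = -2*(o*o + (-1 + (-3)**2)*P) = -2*(o**2 + (-1 + 9)*P) = -2*(o**2 + 8*P) = -16*P - 2*o**2)
(-190 + 129)*(-187 + w(-16, -1)) = (-190 + 129)*(-187 + (-16*(-1) - 2*(-16)**2)) = -61*(-187 + (16 - 2*256)) = -61*(-187 + (16 - 512)) = -61*(-187 - 496) = -61*(-683) = 41663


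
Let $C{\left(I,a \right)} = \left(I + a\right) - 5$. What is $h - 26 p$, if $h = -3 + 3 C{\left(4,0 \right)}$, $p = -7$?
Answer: $176$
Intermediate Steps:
$C{\left(I,a \right)} = -5 + I + a$
$h = -6$ ($h = -3 + 3 \left(-5 + 4 + 0\right) = -3 + 3 \left(-1\right) = -3 - 3 = -6$)
$h - 26 p = -6 - -182 = -6 + 182 = 176$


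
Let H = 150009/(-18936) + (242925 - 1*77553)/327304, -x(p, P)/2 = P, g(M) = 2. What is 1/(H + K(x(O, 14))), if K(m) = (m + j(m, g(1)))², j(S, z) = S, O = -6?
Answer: 258242856/807934302185 ≈ 0.00031963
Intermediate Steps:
x(p, P) = -2*P
H = -1915294231/258242856 (H = 150009*(-1/18936) + (242925 - 77553)*(1/327304) = -50003/6312 + 165372*(1/327304) = -50003/6312 + 41343/81826 = -1915294231/258242856 ≈ -7.4166)
K(m) = 4*m² (K(m) = (m + m)² = (2*m)² = 4*m²)
1/(H + K(x(O, 14))) = 1/(-1915294231/258242856 + 4*(-2*14)²) = 1/(-1915294231/258242856 + 4*(-28)²) = 1/(-1915294231/258242856 + 4*784) = 1/(-1915294231/258242856 + 3136) = 1/(807934302185/258242856) = 258242856/807934302185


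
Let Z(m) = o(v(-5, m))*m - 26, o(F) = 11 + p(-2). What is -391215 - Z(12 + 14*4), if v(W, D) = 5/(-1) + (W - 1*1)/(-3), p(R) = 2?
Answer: -392073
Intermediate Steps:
v(W, D) = -14/3 - W/3 (v(W, D) = 5*(-1) + (W - 1)*(-⅓) = -5 + (-1 + W)*(-⅓) = -5 + (⅓ - W/3) = -14/3 - W/3)
o(F) = 13 (o(F) = 11 + 2 = 13)
Z(m) = -26 + 13*m (Z(m) = 13*m - 26 = -26 + 13*m)
-391215 - Z(12 + 14*4) = -391215 - (-26 + 13*(12 + 14*4)) = -391215 - (-26 + 13*(12 + 56)) = -391215 - (-26 + 13*68) = -391215 - (-26 + 884) = -391215 - 1*858 = -391215 - 858 = -392073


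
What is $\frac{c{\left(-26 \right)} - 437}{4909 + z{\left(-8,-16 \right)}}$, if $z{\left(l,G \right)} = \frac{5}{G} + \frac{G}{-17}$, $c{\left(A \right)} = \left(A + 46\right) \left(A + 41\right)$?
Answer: $- \frac{37264}{1335419} \approx -0.027904$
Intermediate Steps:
$c{\left(A \right)} = \left(41 + A\right) \left(46 + A\right)$ ($c{\left(A \right)} = \left(46 + A\right) \left(41 + A\right) = \left(41 + A\right) \left(46 + A\right)$)
$z{\left(l,G \right)} = \frac{5}{G} - \frac{G}{17}$ ($z{\left(l,G \right)} = \frac{5}{G} + G \left(- \frac{1}{17}\right) = \frac{5}{G} - \frac{G}{17}$)
$\frac{c{\left(-26 \right)} - 437}{4909 + z{\left(-8,-16 \right)}} = \frac{\left(1886 + \left(-26\right)^{2} + 87 \left(-26\right)\right) - 437}{4909 + \left(\frac{5}{-16} - - \frac{16}{17}\right)} = \frac{\left(1886 + 676 - 2262\right) - 437}{4909 + \left(5 \left(- \frac{1}{16}\right) + \frac{16}{17}\right)} = \frac{300 - 437}{4909 + \left(- \frac{5}{16} + \frac{16}{17}\right)} = - \frac{137}{4909 + \frac{171}{272}} = - \frac{137}{\frac{1335419}{272}} = \left(-137\right) \frac{272}{1335419} = - \frac{37264}{1335419}$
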